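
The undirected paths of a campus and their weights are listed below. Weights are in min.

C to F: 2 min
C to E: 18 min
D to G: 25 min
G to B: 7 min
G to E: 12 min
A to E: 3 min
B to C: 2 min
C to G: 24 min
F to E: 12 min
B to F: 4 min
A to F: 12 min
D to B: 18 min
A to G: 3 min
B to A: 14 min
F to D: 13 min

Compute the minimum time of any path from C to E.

14 min

Compare a few routes:
C - B - G - A - E: 2+7+3+3 = 15
C - F - E: 2+12 = 14
Cheapest is C - F - E at 14 min.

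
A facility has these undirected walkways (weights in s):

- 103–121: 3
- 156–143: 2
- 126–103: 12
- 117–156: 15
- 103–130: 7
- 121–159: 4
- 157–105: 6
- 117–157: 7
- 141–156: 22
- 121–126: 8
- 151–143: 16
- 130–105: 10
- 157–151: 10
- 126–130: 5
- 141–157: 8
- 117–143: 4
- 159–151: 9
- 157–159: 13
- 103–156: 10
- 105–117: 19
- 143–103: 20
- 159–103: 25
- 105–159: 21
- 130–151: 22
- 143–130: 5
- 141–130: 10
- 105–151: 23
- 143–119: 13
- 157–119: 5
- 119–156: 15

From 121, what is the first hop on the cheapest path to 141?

103

Enumerating some paths:
121–126–130–141: 8+5+10 = 23
121–159–157–141: 4+13+8 = 25
121–103–126–130–141: 3+12+5+10 = 30
121–103–130–141: 3+7+10 = 20
Cheapest is 121–103–130–141 at 20 s.
So from 121 the first move is to 103.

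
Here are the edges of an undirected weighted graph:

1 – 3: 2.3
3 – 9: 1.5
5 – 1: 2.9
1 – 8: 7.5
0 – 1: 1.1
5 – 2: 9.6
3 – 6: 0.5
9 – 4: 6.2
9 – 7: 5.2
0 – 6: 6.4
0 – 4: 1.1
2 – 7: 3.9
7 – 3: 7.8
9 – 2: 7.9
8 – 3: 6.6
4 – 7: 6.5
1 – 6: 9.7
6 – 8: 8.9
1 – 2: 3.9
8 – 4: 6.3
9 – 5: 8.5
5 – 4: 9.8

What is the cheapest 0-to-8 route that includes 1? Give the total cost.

Best 0 to 1: 0–1 costing 1.1
Best 1 to 8: 1–8 costing 7.5
Total via 1: 1.1 + 7.5 = 8.6.

8.6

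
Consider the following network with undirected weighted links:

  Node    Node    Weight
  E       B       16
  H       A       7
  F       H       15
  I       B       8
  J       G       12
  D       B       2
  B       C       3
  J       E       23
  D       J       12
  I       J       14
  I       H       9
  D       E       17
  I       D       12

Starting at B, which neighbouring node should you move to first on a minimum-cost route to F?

I

Candidate routes:
B → D → I → H → F: 2+12+9+15 = 38
B → I → H → F: 8+9+15 = 32
Cheapest is B → I → H → F at 32.
So from B the first move is to I.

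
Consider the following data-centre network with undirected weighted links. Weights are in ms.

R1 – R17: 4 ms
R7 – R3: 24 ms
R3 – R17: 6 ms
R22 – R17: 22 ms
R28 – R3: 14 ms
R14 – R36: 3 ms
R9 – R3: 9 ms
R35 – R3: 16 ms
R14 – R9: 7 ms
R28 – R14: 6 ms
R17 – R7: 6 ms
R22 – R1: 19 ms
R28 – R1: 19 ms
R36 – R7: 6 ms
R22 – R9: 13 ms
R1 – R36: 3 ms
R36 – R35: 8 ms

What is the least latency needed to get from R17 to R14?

10 ms

Candidate routes:
R17 → R7 → R36 → R14: 6+6+3 = 15
R17 → R1 → R36 → R14: 4+3+3 = 10
R17 → R3 → R9 → R14: 6+9+7 = 22
Cheapest is R17 → R1 → R36 → R14 at 10 ms.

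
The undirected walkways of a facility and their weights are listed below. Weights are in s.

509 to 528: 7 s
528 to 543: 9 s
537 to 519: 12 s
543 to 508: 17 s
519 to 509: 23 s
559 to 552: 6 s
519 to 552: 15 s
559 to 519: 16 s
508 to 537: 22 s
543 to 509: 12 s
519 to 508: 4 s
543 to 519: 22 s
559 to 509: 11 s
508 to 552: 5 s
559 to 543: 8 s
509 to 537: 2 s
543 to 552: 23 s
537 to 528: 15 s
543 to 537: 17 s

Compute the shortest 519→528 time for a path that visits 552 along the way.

32 s

Shortest 519→552: 519–508–552 = 9
Shortest 552→528: 552–559–543–528 = 23
Total via 552: 9 + 23 = 32 s.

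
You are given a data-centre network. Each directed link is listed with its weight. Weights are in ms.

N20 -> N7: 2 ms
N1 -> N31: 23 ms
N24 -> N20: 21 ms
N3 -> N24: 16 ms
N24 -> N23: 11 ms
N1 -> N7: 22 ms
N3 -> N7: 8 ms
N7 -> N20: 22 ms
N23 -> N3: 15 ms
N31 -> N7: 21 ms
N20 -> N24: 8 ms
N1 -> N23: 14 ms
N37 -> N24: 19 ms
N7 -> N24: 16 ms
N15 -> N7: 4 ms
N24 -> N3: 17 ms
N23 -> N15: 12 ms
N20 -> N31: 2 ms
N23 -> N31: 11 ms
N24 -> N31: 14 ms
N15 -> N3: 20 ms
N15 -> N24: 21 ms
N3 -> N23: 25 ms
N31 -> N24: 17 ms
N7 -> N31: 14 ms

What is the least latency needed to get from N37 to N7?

42 ms

Settle nodes by increasing distance from N37:
N37: 0
N24: 19  (via N37)
N23: 30  (via N24)
N31: 33  (via N24)
N3: 36  (via N24)
N20: 40  (via N24)
N7: 42  (via N20)
Shortest route: N37 → N24 → N20 → N7 = 42 ms.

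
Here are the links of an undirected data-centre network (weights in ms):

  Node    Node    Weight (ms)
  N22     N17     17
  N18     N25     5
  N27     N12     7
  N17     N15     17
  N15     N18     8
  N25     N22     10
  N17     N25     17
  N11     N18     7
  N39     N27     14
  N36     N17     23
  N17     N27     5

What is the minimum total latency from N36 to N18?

45 ms

Compare a few routes:
N36 - N17 - N15 - N18: 23+17+8 = 48
N36 - N17 - N25 - N18: 23+17+5 = 45
Cheapest is N36 - N17 - N25 - N18 at 45 ms.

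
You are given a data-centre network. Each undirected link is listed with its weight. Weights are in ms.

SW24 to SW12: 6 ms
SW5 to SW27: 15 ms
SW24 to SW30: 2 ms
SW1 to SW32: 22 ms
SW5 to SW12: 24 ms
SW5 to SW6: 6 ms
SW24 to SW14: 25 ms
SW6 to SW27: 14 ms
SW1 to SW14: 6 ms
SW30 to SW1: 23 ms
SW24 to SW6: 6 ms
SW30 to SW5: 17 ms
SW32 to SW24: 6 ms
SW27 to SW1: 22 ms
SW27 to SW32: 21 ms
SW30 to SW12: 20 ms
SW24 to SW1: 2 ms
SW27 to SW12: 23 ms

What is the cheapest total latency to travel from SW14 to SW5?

20 ms

Running Dijkstra from SW14:
SW14: 0
SW1: 6  (via SW14)
SW24: 8  (via SW1)
SW30: 10  (via SW24)
SW6: 14  (via SW24)
SW12: 14  (via SW24)
SW32: 14  (via SW24)
SW5: 20  (via SW6)
Shortest route: SW14 → SW1 → SW24 → SW6 → SW5 = 20 ms.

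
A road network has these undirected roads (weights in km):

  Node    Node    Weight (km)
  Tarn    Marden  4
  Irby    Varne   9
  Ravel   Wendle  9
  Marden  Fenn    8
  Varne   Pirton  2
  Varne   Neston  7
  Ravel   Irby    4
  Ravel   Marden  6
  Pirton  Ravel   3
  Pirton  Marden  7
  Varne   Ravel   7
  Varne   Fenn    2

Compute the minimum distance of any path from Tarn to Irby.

Settle nodes by increasing distance from Tarn:
Tarn: 0
Marden: 4  (via Tarn)
Ravel: 10  (via Marden)
Pirton: 11  (via Marden)
Fenn: 12  (via Marden)
Varne: 13  (via Pirton)
Irby: 14  (via Ravel)
Shortest route: Tarn → Marden → Ravel → Irby = 14 km.

14 km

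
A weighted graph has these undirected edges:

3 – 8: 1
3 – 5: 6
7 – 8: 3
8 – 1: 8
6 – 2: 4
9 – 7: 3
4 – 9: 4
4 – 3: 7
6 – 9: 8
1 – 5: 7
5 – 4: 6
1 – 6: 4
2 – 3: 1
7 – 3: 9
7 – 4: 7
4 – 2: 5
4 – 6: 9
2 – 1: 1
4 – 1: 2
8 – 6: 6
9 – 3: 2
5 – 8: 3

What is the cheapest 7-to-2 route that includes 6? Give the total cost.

13

Best 7 to 6: 7 → 8 → 6 costing 9
Best 6 to 2: 6 → 2 costing 4
Total via 6: 9 + 4 = 13.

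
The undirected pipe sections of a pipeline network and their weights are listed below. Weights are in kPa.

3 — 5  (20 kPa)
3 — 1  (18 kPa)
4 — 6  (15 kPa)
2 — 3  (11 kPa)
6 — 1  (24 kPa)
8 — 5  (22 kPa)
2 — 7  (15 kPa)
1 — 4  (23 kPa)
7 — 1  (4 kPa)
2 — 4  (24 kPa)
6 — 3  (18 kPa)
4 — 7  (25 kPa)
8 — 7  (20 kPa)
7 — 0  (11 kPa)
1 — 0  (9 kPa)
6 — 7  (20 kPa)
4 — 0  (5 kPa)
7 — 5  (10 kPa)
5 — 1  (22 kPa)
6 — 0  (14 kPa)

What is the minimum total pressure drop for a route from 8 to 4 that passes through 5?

48 kPa

Best 8 to 5: 8–5 costing 22
Shortest 5→4: 5–7–0–4 = 26
Total via 5: 22 + 26 = 48 kPa.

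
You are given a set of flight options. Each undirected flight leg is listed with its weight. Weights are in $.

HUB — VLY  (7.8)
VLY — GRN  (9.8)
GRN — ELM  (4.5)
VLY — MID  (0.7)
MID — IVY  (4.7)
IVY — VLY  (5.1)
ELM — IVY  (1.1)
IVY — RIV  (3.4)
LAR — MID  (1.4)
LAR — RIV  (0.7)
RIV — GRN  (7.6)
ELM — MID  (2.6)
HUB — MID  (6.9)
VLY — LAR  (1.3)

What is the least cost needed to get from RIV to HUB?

$9

Candidate routes:
RIV–LAR–VLY–HUB: 0.7+1.3+7.8 = 9.8
RIV–LAR–MID–HUB: 0.7+1.4+6.9 = 9
RIV–LAR–VLY–MID–HUB: 0.7+1.3+0.7+6.9 = 9.6
RIV–LAR–MID–VLY–HUB: 0.7+1.4+0.7+7.8 = 10.6
Cheapest is RIV–LAR–MID–HUB at $9.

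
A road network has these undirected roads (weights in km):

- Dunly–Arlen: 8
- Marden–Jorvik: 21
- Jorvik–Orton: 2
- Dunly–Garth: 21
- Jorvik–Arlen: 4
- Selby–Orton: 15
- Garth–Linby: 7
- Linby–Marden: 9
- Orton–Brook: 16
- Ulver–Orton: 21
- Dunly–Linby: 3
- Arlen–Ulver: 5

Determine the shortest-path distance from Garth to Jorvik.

Enumerating some paths:
Garth–Linby–Marden–Jorvik: 7+9+21 = 37
Garth–Dunly–Arlen–Jorvik: 21+8+4 = 33
Garth–Linby–Dunly–Arlen–Jorvik: 7+3+8+4 = 22
Cheapest is Garth–Linby–Dunly–Arlen–Jorvik at 22 km.

22 km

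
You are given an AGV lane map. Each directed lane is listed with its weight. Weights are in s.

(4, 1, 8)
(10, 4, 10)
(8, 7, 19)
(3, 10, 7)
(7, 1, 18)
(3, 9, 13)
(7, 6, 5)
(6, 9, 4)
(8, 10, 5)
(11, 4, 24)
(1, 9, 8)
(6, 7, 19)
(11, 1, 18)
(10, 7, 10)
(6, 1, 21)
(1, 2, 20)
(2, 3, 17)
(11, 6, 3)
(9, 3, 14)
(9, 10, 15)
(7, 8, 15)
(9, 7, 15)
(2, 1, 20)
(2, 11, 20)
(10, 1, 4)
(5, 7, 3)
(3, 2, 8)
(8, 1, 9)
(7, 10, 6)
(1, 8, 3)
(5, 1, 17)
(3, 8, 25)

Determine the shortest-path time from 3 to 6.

Settle nodes by increasing distance from 3:
3: 0
10: 7  (via 3)
2: 8  (via 3)
1: 11  (via 10)
9: 13  (via 3)
8: 14  (via 1)
4: 17  (via 10)
7: 17  (via 10)
6: 22  (via 7)
Shortest route: 3–10–7–6 = 22 s.

22 s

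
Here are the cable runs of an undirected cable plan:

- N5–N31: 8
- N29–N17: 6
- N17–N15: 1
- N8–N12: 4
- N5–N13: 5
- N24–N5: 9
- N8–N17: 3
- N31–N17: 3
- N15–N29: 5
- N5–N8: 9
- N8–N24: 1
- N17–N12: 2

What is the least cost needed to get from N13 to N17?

Enumerating some paths:
N13 → N5 → N8 → N17: 5+9+3 = 17
N13 → N5 → N31 → N17: 5+8+3 = 16
The minimum is 16 via N13 → N5 → N31 → N17.

16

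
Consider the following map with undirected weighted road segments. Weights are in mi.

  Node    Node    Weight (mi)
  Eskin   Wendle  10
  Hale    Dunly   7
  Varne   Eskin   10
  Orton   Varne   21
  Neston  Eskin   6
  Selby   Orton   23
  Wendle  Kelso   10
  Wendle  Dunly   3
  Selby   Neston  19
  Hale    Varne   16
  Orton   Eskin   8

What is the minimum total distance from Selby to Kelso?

Settle nodes by increasing distance from Selby:
Selby: 0
Neston: 19  (via Selby)
Orton: 23  (via Selby)
Eskin: 25  (via Neston)
Wendle: 35  (via Eskin)
Varne: 35  (via Eskin)
Dunly: 38  (via Wendle)
Kelso: 45  (via Wendle)
Shortest route: Selby → Neston → Eskin → Wendle → Kelso = 45 mi.

45 mi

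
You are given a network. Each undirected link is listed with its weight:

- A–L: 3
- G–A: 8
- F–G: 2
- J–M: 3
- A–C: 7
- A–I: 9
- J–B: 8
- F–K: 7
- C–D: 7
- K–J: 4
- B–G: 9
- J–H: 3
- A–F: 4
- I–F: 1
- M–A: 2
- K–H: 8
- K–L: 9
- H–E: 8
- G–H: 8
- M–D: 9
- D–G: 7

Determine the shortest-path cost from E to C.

23

Shortest distances from E:
E: 0
H: 8  (via E)
J: 11  (via H)
M: 14  (via J)
K: 15  (via J)
A: 16  (via M)
G: 16  (via H)
F: 18  (via G)
B: 19  (via J)
I: 19  (via F)
L: 19  (via A)
C: 23  (via A)
Shortest route: E → H → J → M → A → C = 23.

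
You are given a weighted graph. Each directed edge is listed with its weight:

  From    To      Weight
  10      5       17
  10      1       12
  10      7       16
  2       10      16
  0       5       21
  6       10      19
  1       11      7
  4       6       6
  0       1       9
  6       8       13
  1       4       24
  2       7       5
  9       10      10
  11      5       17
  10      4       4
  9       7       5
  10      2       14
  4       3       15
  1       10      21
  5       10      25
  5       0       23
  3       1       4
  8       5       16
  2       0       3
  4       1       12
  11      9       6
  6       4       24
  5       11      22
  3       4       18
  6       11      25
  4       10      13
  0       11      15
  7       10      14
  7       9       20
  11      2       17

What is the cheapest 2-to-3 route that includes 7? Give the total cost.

Best 2 to 7: 2 → 7 costing 5
Best 7 to 3: 7 → 10 → 4 → 3 costing 33
Total via 7: 5 + 33 = 38.

38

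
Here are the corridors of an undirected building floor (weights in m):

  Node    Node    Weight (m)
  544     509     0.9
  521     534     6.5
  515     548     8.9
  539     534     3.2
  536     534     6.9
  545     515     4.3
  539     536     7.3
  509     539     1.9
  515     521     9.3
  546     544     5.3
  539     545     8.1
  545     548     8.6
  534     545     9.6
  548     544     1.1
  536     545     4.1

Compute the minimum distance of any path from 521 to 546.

17.8 m

Compare a few routes:
521 - 515 - 545 - 548 - 544 - 546: 9.3+4.3+8.6+1.1+5.3 = 28.6
521 - 534 - 539 - 509 - 544 - 546: 6.5+3.2+1.9+0.9+5.3 = 17.8
521 - 515 - 548 - 544 - 546: 9.3+8.9+1.1+5.3 = 24.6
The minimum is 17.8 m via 521 - 534 - 539 - 509 - 544 - 546.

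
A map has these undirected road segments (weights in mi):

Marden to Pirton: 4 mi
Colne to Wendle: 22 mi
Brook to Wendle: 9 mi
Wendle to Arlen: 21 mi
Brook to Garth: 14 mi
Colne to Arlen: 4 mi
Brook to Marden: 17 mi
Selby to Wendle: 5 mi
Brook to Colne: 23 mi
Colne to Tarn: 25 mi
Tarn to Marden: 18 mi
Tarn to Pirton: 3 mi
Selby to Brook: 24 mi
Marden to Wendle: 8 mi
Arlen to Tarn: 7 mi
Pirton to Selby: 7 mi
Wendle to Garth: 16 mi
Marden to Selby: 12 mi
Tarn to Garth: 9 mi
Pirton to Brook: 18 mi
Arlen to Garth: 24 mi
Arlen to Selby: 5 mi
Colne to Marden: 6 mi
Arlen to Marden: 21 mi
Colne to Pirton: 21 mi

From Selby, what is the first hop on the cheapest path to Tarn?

Pirton

Enumerating some paths:
Selby → Pirton → Tarn: 7+3 = 10
Selby → Marden → Pirton → Tarn: 12+4+3 = 19
Selby → Arlen → Tarn: 5+7 = 12
The minimum is 10 mi via Selby → Pirton → Tarn.
So from Selby the first move is to Pirton.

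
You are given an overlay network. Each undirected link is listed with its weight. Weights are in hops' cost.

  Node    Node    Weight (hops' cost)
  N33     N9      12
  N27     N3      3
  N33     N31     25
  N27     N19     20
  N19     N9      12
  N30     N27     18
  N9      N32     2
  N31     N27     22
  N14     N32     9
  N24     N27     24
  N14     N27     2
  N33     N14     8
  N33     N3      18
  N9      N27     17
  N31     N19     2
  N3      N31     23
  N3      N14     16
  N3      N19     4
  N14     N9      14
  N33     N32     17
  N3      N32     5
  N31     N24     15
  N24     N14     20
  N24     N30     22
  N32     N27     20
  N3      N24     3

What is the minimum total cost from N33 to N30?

28 hops' cost

Enumerating some paths:
N33 - N14 - N27 - N30: 8+2+18 = 28
N33 - N3 - N27 - N30: 18+3+18 = 39
N33 - N14 - N27 - N3 - N24 - N30: 8+2+3+3+22 = 38
Cheapest is N33 - N14 - N27 - N30 at 28 hops' cost.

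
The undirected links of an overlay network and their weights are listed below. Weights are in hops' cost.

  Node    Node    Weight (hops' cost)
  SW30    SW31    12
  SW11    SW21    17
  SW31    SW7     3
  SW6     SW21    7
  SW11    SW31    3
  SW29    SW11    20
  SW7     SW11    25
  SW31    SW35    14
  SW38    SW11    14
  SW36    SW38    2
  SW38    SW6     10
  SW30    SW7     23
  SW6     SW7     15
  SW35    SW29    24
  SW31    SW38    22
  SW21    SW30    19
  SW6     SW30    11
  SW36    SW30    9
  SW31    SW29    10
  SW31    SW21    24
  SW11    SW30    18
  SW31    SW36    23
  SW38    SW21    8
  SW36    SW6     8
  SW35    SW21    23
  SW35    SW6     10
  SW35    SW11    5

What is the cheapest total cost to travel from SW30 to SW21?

Settle nodes by increasing distance from SW30:
SW30: 0
SW36: 9  (via SW30)
SW38: 11  (via SW36)
SW6: 11  (via SW30)
SW31: 12  (via SW30)
SW11: 15  (via SW31)
SW7: 15  (via SW31)
SW21: 18  (via SW6)
Shortest route: SW30 → SW6 → SW21 = 18 hops' cost.

18 hops' cost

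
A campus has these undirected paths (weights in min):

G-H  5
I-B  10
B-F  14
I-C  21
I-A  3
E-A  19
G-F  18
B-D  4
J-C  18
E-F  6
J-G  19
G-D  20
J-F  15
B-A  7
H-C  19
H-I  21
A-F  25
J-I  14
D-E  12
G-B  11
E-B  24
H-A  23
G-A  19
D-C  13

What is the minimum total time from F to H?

Enumerating some paths:
F–G–H: 18+5 = 23
F–B–G–H: 14+11+5 = 30
F–E–D–B–G–H: 6+12+4+11+5 = 38
Cheapest is F–G–H at 23 min.

23 min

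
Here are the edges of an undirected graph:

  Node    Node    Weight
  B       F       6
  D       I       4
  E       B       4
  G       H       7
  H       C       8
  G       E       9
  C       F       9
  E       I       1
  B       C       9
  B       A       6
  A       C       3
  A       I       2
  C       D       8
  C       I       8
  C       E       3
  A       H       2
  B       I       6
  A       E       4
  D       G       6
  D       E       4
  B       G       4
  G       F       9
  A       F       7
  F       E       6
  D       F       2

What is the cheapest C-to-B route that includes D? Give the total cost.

Shortest C→D: C–E–D = 7
Best D to B: D–F–B costing 8
Total via D: 7 + 8 = 15.

15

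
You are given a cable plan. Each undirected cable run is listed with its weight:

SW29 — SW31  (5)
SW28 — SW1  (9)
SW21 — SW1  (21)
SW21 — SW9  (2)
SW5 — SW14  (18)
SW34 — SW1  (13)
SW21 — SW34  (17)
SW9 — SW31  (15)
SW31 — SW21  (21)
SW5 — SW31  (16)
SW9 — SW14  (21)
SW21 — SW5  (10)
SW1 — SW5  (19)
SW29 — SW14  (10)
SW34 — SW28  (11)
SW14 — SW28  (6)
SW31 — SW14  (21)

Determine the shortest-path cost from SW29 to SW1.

Shortest distances from SW29:
SW29: 0
SW31: 5  (via SW29)
SW14: 10  (via SW29)
SW28: 16  (via SW14)
SW9: 20  (via SW31)
SW5: 21  (via SW31)
SW21: 22  (via SW9)
SW1: 25  (via SW28)
Shortest route: SW29–SW14–SW28–SW1 = 25.

25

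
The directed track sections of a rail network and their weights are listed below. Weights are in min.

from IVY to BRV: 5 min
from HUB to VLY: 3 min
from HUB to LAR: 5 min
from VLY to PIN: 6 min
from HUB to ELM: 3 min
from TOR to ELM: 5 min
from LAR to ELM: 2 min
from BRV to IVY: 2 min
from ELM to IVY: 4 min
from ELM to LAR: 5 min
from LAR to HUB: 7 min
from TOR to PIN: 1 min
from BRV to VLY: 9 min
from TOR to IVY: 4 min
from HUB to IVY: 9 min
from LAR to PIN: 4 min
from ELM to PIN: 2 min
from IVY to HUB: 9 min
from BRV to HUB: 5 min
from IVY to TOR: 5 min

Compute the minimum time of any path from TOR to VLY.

Compare a few routes:
TOR–IVY–BRV–HUB–VLY: 4+5+5+3 = 17
TOR–IVY–HUB–VLY: 4+9+3 = 16
Cheapest is TOR–IVY–HUB–VLY at 16 min.

16 min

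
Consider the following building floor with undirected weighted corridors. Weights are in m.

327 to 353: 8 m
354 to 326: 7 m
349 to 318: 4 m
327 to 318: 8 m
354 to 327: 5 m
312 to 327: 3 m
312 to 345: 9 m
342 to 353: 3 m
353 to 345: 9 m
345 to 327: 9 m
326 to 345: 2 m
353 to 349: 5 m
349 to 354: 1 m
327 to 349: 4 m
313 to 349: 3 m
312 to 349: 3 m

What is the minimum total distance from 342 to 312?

Running Dijkstra from 342:
342: 0
353: 3  (via 342)
349: 8  (via 353)
354: 9  (via 349)
327: 11  (via 353)
312: 11  (via 349)
Shortest route: 342–353–349–312 = 11 m.

11 m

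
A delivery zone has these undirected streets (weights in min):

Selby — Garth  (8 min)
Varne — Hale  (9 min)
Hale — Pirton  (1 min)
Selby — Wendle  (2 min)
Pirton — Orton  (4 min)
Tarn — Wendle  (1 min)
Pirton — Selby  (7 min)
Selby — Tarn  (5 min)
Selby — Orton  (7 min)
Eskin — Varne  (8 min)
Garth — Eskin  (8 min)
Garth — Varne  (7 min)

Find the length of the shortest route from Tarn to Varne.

18 min

Running Dijkstra from Tarn:
Tarn: 0
Wendle: 1  (via Tarn)
Selby: 3  (via Wendle)
Orton: 10  (via Selby)
Pirton: 10  (via Selby)
Hale: 11  (via Pirton)
Garth: 11  (via Selby)
Varne: 18  (via Garth)
Shortest route: Tarn–Wendle–Selby–Garth–Varne = 18 min.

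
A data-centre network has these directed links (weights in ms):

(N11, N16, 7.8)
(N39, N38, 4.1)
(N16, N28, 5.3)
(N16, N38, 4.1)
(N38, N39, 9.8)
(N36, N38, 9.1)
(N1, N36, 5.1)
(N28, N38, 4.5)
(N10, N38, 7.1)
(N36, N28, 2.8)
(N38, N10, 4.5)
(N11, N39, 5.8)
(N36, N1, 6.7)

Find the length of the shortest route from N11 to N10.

Settle nodes by increasing distance from N11:
N11: 0
N39: 5.8  (via N11)
N16: 7.8  (via N11)
N38: 9.9  (via N39)
N28: 13.1  (via N16)
N10: 14.4  (via N38)
Shortest route: N11–N39–N38–N10 = 14.4 ms.

14.4 ms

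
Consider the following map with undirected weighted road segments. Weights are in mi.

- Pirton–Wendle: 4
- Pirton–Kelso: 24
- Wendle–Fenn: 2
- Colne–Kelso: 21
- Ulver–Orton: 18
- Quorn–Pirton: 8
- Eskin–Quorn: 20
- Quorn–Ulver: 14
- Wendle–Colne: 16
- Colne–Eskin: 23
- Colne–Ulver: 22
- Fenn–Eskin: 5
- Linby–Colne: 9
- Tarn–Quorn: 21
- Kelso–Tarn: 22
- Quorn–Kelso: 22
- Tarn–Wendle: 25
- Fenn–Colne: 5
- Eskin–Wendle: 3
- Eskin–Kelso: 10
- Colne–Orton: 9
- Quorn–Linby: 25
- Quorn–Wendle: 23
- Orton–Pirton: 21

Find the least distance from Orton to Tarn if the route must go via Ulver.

Best Orton to Ulver: Orton–Ulver costing 18
Shortest Ulver→Tarn: Ulver–Quorn–Tarn = 35
Total via Ulver: 18 + 35 = 53 mi.

53 mi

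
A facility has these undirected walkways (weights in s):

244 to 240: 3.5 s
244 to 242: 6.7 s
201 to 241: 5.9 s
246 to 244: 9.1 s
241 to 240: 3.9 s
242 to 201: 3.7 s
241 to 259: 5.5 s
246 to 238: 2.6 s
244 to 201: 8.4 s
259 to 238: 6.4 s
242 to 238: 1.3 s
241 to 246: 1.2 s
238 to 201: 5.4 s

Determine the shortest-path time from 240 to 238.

7.7 s

Shortest distances from 240:
240: 0
244: 3.5  (via 240)
241: 3.9  (via 240)
246: 5.1  (via 241)
238: 7.7  (via 246)
Shortest route: 240 → 241 → 246 → 238 = 7.7 s.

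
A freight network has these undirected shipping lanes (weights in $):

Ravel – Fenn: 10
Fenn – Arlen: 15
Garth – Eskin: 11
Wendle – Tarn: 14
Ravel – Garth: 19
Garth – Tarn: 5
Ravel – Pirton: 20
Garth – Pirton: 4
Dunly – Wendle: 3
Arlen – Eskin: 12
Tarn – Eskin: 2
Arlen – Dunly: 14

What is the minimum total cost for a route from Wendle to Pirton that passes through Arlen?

Best Wendle to Arlen: Wendle–Dunly–Arlen costing 17
Shortest Arlen→Pirton: Arlen–Eskin–Tarn–Garth–Pirton = 23
Total via Arlen: 17 + 23 = $40.

$40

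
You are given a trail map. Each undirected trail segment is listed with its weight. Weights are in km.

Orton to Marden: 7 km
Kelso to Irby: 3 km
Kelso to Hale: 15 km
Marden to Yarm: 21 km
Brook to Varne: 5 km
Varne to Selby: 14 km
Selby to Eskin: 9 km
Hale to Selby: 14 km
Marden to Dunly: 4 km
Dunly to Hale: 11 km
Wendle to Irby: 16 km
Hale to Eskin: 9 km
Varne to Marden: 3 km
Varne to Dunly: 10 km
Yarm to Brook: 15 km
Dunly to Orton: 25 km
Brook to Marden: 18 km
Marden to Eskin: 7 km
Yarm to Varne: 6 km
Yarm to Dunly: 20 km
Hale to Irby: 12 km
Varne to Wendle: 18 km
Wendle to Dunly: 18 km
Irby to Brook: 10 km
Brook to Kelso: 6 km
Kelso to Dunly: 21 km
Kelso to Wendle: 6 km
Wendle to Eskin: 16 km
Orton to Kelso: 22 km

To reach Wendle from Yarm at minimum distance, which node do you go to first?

Varne

Candidate routes:
Yarm - Varne - Brook - Kelso - Wendle: 6+5+6+6 = 23
Yarm - Varne - Wendle: 6+18 = 24
Yarm - Brook - Kelso - Wendle: 15+6+6 = 27
Yarm - Varne - Brook - Irby - Kelso - Wendle: 6+5+10+3+6 = 30
The minimum is 23 km via Yarm - Varne - Brook - Kelso - Wendle.
So from Yarm the first move is to Varne.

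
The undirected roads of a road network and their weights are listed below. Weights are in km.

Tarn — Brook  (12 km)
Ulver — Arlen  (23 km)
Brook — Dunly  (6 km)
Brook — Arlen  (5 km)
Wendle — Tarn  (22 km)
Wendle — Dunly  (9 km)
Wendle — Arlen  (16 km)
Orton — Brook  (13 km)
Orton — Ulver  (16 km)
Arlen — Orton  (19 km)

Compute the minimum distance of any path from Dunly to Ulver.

34 km

Shortest distances from Dunly:
Dunly: 0
Brook: 6  (via Dunly)
Wendle: 9  (via Dunly)
Arlen: 11  (via Brook)
Tarn: 18  (via Brook)
Orton: 19  (via Brook)
Ulver: 34  (via Arlen)
Shortest route: Dunly → Brook → Arlen → Ulver = 34 km.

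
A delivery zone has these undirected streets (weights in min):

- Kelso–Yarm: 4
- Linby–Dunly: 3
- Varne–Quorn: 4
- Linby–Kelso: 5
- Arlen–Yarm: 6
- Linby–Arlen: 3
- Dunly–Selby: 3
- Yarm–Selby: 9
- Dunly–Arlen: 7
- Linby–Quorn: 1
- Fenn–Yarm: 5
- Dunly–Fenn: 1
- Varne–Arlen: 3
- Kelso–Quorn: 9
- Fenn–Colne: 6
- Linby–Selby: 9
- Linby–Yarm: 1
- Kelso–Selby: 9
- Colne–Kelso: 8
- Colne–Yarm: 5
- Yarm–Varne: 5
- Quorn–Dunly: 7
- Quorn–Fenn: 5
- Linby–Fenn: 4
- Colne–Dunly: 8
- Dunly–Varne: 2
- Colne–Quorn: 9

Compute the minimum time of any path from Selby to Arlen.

Shortest distances from Selby:
Selby: 0
Dunly: 3  (via Selby)
Fenn: 4  (via Dunly)
Varne: 5  (via Dunly)
Linby: 6  (via Dunly)
Yarm: 7  (via Linby)
Quorn: 7  (via Linby)
Arlen: 8  (via Varne)
Shortest route: Selby–Dunly–Varne–Arlen = 8 min.

8 min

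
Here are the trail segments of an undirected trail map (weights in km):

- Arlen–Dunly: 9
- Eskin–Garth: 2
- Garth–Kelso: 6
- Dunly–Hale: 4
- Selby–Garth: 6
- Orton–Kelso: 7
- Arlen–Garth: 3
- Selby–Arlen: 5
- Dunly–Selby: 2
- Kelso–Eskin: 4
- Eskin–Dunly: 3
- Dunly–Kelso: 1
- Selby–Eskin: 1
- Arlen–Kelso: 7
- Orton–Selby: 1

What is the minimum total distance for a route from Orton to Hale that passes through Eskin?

Best Orton to Eskin: Orton → Selby → Eskin costing 2
Shortest Eskin→Hale: Eskin → Dunly → Hale = 7
Total via Eskin: 2 + 7 = 9 km.

9 km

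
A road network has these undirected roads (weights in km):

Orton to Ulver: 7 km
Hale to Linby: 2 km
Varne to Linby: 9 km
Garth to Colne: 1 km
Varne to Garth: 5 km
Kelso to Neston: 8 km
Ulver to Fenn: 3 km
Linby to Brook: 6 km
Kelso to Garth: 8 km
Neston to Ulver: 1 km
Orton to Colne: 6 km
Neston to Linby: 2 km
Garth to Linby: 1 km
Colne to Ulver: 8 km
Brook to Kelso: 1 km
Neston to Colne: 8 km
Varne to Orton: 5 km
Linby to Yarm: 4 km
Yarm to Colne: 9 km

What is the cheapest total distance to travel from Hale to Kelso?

Compare a few routes:
Hale → Linby → Garth → Kelso: 2+1+8 = 11
Hale → Linby → Brook → Kelso: 2+6+1 = 9
Hale → Linby → Neston → Kelso: 2+2+8 = 12
Hale → Linby → Garth → Colne → Neston → Kelso: 2+1+1+8+8 = 20
Cheapest is Hale → Linby → Brook → Kelso at 9 km.

9 km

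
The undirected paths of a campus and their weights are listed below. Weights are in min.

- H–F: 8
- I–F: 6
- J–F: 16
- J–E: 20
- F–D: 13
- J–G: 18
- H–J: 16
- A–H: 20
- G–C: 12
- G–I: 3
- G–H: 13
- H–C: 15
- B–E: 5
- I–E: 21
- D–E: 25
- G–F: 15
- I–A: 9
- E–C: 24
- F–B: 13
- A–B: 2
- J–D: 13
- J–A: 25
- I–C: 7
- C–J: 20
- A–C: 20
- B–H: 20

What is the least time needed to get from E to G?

Shortest distances from E:
E: 0
B: 5  (via E)
A: 7  (via B)
I: 16  (via A)
F: 18  (via B)
G: 19  (via I)
Shortest route: E → B → A → I → G = 19 min.

19 min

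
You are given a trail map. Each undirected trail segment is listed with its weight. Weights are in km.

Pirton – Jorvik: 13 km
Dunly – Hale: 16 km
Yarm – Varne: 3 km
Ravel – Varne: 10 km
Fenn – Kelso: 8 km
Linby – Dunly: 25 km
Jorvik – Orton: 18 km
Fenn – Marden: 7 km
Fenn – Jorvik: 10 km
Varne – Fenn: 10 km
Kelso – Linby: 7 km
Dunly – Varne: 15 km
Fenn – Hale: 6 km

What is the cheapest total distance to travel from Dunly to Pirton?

45 km

Settle nodes by increasing distance from Dunly:
Dunly: 0
Varne: 15  (via Dunly)
Hale: 16  (via Dunly)
Yarm: 18  (via Varne)
Fenn: 22  (via Hale)
Ravel: 25  (via Varne)
Linby: 25  (via Dunly)
Marden: 29  (via Fenn)
Kelso: 30  (via Fenn)
Jorvik: 32  (via Fenn)
Pirton: 45  (via Jorvik)
Shortest route: Dunly → Hale → Fenn → Jorvik → Pirton = 45 km.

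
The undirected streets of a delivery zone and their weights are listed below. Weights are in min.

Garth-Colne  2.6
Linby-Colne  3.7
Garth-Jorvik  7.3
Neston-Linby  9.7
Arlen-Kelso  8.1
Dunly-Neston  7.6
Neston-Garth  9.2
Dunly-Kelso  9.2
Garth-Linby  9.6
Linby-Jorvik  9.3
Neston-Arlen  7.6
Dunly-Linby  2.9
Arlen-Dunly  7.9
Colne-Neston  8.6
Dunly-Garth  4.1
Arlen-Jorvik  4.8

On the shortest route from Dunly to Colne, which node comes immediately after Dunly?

Linby

Enumerating some paths:
Dunly–Linby–Colne: 2.9+3.7 = 6.6
Dunly–Garth–Colne: 4.1+2.6 = 6.7
Cheapest is Dunly–Linby–Colne at 6.6 min.
So from Dunly the first move is to Linby.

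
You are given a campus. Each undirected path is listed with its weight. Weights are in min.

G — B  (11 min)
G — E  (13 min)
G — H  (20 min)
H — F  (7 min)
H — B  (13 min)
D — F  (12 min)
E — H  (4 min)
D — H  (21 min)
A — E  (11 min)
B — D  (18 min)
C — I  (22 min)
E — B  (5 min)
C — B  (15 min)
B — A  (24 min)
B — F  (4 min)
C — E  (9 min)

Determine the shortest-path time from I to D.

Enumerating some paths:
I–C–B–F–D: 22+15+4+12 = 53
I–C–E–B–F–D: 22+9+5+4+12 = 52
The minimum is 52 min via I–C–E–B–F–D.

52 min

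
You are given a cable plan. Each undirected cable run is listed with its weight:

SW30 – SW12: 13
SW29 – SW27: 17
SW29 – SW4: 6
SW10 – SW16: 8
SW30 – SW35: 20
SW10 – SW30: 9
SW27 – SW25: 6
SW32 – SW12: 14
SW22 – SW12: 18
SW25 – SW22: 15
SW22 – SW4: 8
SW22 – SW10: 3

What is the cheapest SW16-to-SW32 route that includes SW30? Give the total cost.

44

Best SW16 to SW30: SW16–SW10–SW30 costing 17
Best SW30 to SW32: SW30–SW12–SW32 costing 27
Total via SW30: 17 + 27 = 44.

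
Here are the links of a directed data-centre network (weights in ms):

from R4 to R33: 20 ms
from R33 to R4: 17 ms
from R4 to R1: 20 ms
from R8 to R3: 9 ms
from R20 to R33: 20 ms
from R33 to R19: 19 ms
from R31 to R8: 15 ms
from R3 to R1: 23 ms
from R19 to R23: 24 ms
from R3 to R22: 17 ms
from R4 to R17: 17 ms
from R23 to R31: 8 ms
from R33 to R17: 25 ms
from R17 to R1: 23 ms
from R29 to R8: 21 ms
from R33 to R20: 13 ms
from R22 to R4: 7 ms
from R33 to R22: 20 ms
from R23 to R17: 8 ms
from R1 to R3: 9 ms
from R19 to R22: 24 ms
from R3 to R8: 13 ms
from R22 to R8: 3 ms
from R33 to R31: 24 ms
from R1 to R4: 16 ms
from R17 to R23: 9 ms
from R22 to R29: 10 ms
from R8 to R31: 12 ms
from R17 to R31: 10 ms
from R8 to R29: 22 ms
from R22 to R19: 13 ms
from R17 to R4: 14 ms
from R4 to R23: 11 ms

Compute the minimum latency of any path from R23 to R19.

Shortest distances from R23:
R23: 0
R17: 8  (via R23)
R31: 8  (via R23)
R4: 22  (via R17)
R8: 23  (via R31)
R1: 31  (via R17)
R3: 32  (via R8)
R33: 42  (via R4)
R29: 45  (via R8)
R22: 49  (via R3)
R20: 55  (via R33)
R19: 61  (via R33)
Shortest route: R23 → R17 → R4 → R33 → R19 = 61 ms.

61 ms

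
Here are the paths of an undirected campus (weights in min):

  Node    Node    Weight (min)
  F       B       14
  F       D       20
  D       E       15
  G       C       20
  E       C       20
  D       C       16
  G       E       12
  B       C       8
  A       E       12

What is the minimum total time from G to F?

Shortest distances from G:
G: 0
E: 12  (via G)
C: 20  (via G)
A: 24  (via E)
D: 27  (via E)
B: 28  (via C)
F: 42  (via B)
Shortest route: G–C–B–F = 42 min.

42 min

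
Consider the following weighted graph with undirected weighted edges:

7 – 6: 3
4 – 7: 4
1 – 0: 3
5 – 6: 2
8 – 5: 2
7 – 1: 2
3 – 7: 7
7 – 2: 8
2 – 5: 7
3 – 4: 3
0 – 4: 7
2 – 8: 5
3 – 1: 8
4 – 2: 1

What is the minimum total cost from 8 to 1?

9

Enumerating some paths:
8 - 2 - 7 - 1: 5+8+2 = 15
8 - 2 - 4 - 7 - 1: 5+1+4+2 = 12
8 - 5 - 6 - 7 - 1: 2+2+3+2 = 9
Cheapest is 8 - 5 - 6 - 7 - 1 at 9.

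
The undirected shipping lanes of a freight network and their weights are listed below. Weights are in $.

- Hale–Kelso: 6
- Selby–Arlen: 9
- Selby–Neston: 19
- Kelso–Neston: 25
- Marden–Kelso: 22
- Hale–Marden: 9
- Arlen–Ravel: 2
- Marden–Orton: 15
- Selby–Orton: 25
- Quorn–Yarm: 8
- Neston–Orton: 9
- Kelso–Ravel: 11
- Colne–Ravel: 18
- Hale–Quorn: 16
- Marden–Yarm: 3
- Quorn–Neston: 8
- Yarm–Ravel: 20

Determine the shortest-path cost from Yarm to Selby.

Candidate routes:
Yarm–Ravel–Arlen–Selby: 20+2+9 = 31
Yarm–Marden–Orton–Selby: 3+15+25 = 43
Yarm–Marden–Hale–Kelso–Ravel–Arlen–Selby: 3+9+6+11+2+9 = 40
Yarm–Quorn–Neston–Selby: 8+8+19 = 35
The minimum is $31 via Yarm–Ravel–Arlen–Selby.

$31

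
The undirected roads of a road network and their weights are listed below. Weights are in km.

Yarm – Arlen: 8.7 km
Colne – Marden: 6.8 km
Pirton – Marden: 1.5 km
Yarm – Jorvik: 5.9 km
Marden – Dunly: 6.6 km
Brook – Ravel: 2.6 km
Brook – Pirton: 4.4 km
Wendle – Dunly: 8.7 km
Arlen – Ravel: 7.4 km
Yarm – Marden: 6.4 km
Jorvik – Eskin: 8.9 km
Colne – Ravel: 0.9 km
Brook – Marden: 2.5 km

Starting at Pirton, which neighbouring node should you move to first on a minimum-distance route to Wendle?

Marden

Compare a few routes:
Pirton - Brook - Marden - Dunly - Wendle: 4.4+2.5+6.6+8.7 = 22.2
Pirton - Marden - Dunly - Wendle: 1.5+6.6+8.7 = 16.8
Pirton - Brook - Ravel - Colne - Marden - Dunly - Wendle: 4.4+2.6+0.9+6.8+6.6+8.7 = 30
Cheapest is Pirton - Marden - Dunly - Wendle at 16.8 km.
So from Pirton the first move is to Marden.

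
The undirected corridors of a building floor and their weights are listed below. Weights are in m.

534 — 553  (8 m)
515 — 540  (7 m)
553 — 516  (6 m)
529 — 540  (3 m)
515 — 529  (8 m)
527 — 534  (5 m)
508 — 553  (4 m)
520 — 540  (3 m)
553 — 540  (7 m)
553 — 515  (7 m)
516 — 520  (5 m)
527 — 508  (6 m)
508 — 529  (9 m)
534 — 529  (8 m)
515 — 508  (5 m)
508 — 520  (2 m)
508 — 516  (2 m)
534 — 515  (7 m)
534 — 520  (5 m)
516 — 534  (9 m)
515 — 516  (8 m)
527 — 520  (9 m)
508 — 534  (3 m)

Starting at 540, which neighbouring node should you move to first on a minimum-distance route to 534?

Enumerating some paths:
540 - 520 - 516 - 508 - 534: 3+5+2+3 = 13
540 - 553 - 508 - 534: 7+4+3 = 14
540 - 529 - 534: 3+8 = 11
540 - 520 - 534: 3+5 = 8
The minimum is 8 m via 540 - 520 - 534.
So from 540 the first move is to 520.

520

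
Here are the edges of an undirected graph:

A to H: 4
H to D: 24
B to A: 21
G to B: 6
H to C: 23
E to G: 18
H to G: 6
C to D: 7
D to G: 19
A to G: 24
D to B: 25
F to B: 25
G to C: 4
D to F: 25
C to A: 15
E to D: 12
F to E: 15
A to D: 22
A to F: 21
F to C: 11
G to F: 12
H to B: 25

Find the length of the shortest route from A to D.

Settle nodes by increasing distance from A:
A: 0
H: 4  (via A)
G: 10  (via H)
C: 14  (via G)
B: 16  (via G)
D: 21  (via C)
Shortest route: A–H–G–C–D = 21.

21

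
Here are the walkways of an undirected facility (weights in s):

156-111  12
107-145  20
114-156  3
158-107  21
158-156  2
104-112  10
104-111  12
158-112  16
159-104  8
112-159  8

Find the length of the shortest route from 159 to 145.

65 s

Settle nodes by increasing distance from 159:
159: 0
112: 8  (via 159)
104: 8  (via 159)
111: 20  (via 104)
158: 24  (via 112)
156: 26  (via 158)
114: 29  (via 156)
107: 45  (via 158)
145: 65  (via 107)
Shortest route: 159 → 112 → 158 → 107 → 145 = 65 s.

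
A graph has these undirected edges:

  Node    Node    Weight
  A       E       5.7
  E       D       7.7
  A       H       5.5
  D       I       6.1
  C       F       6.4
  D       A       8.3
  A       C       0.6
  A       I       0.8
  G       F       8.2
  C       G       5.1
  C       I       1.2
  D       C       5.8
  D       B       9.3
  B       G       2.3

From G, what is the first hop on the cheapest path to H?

C

Compare a few routes:
G → C → I → A → H: 5.1+1.2+0.8+5.5 = 12.6
G → F → C → A → H: 8.2+6.4+0.6+5.5 = 20.7
G → C → A → H: 5.1+0.6+5.5 = 11.2
Cheapest is G → C → A → H at 11.2.
So from G the first move is to C.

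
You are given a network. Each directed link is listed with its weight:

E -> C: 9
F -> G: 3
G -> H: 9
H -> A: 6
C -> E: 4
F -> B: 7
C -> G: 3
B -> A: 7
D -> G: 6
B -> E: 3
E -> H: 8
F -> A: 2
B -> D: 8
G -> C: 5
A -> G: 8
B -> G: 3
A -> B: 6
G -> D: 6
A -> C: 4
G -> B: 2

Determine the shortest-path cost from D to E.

Compare a few routes:
D → G → B → E: 6+2+3 = 11
D → G → C → E: 6+5+4 = 15
Cheapest is D → G → B → E at 11.

11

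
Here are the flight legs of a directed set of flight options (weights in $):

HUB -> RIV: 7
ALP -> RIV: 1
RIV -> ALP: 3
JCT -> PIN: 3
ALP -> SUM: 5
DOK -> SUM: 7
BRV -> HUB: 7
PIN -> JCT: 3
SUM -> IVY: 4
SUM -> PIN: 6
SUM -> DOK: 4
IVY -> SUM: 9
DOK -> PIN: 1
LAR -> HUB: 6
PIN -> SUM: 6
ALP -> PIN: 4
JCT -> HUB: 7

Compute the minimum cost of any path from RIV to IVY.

$12

Running Dijkstra from RIV:
RIV: 0
ALP: 3  (via RIV)
PIN: 7  (via ALP)
SUM: 8  (via ALP)
JCT: 10  (via PIN)
IVY: 12  (via SUM)
Shortest route: RIV → ALP → SUM → IVY = $12.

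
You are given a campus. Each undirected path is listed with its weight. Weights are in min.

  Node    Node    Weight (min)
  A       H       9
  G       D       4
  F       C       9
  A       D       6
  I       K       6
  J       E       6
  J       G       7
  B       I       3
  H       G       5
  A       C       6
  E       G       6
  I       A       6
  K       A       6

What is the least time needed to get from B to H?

Enumerating some paths:
B–I–A–D–G–H: 3+6+6+4+5 = 24
B–I–A–H: 3+6+9 = 18
Cheapest is B–I–A–H at 18 min.

18 min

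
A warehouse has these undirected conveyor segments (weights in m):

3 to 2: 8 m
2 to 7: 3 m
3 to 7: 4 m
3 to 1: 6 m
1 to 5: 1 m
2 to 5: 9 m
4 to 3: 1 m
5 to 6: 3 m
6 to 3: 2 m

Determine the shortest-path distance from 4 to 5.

Running Dijkstra from 4:
4: 0
3: 1  (via 4)
6: 3  (via 3)
7: 5  (via 3)
5: 6  (via 6)
Shortest route: 4–3–6–5 = 6 m.

6 m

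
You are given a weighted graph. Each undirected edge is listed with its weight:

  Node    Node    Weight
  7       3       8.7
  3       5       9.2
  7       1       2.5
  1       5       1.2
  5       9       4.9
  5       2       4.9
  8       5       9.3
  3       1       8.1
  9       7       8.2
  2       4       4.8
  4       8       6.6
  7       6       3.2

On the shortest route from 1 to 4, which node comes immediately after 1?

Candidate routes:
1 → 5 → 8 → 4: 1.2+9.3+6.6 = 17.1
1 → 5 → 2 → 4: 1.2+4.9+4.8 = 10.9
1 → 7 → 9 → 5 → 2 → 4: 2.5+8.2+4.9+4.9+4.8 = 25.3
1 → 3 → 5 → 2 → 4: 8.1+9.2+4.9+4.8 = 27
Cheapest is 1 → 5 → 2 → 4 at 10.9.
So from 1 the first move is to 5.

5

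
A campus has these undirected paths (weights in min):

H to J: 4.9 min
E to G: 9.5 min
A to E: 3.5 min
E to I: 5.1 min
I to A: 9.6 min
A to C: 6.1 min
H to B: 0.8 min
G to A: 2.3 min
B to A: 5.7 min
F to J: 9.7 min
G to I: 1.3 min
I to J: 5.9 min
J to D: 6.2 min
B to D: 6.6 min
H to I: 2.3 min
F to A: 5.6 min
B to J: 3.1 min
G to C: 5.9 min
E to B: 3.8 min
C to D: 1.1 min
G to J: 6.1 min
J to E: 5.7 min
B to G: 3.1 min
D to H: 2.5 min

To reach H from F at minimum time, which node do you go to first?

A

Enumerating some paths:
F–A–G–I–H: 5.6+2.3+1.3+2.3 = 11.5
F–A–G–B–H: 5.6+2.3+3.1+0.8 = 11.8
Cheapest is F–A–G–I–H at 11.5 min.
So from F the first move is to A.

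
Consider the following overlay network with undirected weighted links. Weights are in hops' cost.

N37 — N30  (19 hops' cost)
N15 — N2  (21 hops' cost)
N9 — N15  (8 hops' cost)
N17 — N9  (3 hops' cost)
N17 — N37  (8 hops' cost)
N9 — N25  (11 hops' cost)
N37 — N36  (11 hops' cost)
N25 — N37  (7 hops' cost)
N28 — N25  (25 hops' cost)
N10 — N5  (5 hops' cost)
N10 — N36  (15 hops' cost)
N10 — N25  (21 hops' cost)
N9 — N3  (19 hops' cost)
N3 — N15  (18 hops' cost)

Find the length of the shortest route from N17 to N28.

Candidate routes:
N17 → N37 → N25 → N28: 8+7+25 = 40
N17 → N9 → N25 → N28: 3+11+25 = 39
Cheapest is N17 → N9 → N25 → N28 at 39 hops' cost.

39 hops' cost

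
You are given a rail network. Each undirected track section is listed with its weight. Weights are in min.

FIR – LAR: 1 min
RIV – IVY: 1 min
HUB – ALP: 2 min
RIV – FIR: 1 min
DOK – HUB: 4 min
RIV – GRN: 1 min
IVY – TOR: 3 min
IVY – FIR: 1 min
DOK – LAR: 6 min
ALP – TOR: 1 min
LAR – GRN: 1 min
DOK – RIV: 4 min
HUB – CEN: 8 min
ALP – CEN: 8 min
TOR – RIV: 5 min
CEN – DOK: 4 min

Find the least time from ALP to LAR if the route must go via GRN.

7 min

Shortest ALP→GRN: ALP–TOR–IVY–RIV–GRN = 6
Best GRN to LAR: GRN–LAR costing 1
Total via GRN: 6 + 1 = 7 min.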